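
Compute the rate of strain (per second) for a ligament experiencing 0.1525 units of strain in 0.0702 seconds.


strain_rate = delta_strain / delta_t
strain_rate = 0.1525 / 0.0702
strain_rate = 2.1724


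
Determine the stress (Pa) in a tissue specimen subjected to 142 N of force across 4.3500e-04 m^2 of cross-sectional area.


stress = F / A
stress = 142 / 4.3500e-04
stress = 326436.7816


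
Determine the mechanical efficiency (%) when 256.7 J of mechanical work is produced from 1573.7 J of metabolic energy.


eta = (W_mech / E_meta) * 100
eta = (256.7 / 1573.7) * 100
ratio = 0.1631
eta = 16.3119


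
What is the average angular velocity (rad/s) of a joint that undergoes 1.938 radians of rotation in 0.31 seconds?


omega = delta_theta / delta_t
omega = 1.938 / 0.31
omega = 6.2516


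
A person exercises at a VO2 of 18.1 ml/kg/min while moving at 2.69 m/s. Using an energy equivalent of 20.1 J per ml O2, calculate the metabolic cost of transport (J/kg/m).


Power per kg = VO2 * 20.1 / 60
Power per kg = 18.1 * 20.1 / 60 = 6.0635 W/kg
Cost = power_per_kg / speed
Cost = 6.0635 / 2.69
Cost = 2.2541


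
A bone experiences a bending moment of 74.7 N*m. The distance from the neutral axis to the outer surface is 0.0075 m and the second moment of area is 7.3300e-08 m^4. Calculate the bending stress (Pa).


sigma = M * c / I
sigma = 74.7 * 0.0075 / 7.3300e-08
M * c = 0.5603
sigma = 7.6432e+06


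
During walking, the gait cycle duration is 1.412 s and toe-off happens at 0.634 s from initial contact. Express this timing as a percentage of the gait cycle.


pct = (event_time / cycle_time) * 100
pct = (0.634 / 1.412) * 100
ratio = 0.4490
pct = 44.9008


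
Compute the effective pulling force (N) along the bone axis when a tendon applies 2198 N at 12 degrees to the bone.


F_eff = F_tendon * cos(theta)
theta = 12 deg = 0.2094 rad
cos(theta) = 0.9781
F_eff = 2198 * 0.9781
F_eff = 2149.9684


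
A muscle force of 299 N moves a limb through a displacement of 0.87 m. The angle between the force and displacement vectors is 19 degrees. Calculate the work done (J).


W = F * d * cos(theta)
theta = 19 deg = 0.3316 rad
cos(theta) = 0.9455
W = 299 * 0.87 * 0.9455
W = 245.9577


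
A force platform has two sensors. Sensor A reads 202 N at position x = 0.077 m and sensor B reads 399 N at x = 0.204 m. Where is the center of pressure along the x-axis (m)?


COP_x = (F1*x1 + F2*x2) / (F1 + F2)
COP_x = (202*0.077 + 399*0.204) / (202 + 399)
Numerator = 96.9500
Denominator = 601
COP_x = 0.1613


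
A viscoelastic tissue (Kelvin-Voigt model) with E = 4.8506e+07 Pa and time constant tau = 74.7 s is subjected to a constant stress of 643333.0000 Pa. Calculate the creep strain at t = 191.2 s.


epsilon(t) = (sigma/E) * (1 - exp(-t/tau))
sigma/E = 643333.0000 / 4.8506e+07 = 0.0133
exp(-t/tau) = exp(-191.2 / 74.7) = 0.0773
epsilon = 0.0133 * (1 - 0.0773)
epsilon = 0.0122


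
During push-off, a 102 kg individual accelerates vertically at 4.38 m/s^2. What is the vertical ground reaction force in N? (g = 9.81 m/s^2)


GRF = m * (g + a)
GRF = 102 * (9.81 + 4.38)
GRF = 102 * 14.1900
GRF = 1447.3800


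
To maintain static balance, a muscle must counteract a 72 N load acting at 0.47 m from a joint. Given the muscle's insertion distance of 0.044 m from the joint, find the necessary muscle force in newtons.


F_muscle = W * d_load / d_muscle
F_muscle = 72 * 0.47 / 0.044
Numerator = 33.8400
F_muscle = 769.0909


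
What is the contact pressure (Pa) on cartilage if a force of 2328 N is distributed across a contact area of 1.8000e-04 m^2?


P = F / A
P = 2328 / 1.8000e-04
P = 1.2933e+07


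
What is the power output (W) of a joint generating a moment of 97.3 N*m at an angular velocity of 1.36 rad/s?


P = M * omega
P = 97.3 * 1.36
P = 132.3280


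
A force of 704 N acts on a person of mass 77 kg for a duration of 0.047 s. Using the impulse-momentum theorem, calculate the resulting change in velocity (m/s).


J = F * dt = 704 * 0.047 = 33.0880 N*s
delta_v = J / m
delta_v = 33.0880 / 77
delta_v = 0.4297


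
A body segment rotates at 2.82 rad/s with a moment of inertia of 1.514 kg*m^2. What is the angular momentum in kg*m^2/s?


L = I * omega
L = 1.514 * 2.82
L = 4.2695


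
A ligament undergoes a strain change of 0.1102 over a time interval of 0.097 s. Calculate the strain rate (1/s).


strain_rate = delta_strain / delta_t
strain_rate = 0.1102 / 0.097
strain_rate = 1.1361


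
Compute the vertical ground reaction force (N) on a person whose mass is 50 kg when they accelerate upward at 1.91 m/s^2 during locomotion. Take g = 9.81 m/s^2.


GRF = m * (g + a)
GRF = 50 * (9.81 + 1.91)
GRF = 50 * 11.7200
GRF = 586.0000


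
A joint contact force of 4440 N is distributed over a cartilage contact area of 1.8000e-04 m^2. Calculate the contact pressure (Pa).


P = F / A
P = 4440 / 1.8000e-04
P = 2.4667e+07


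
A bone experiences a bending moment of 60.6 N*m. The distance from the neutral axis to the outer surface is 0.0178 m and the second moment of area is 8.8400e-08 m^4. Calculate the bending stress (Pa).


sigma = M * c / I
sigma = 60.6 * 0.0178 / 8.8400e-08
M * c = 1.0787
sigma = 1.2202e+07


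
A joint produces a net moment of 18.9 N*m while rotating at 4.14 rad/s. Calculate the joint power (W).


P = M * omega
P = 18.9 * 4.14
P = 78.2460


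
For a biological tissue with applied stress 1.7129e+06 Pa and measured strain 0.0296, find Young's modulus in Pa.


E = stress / strain
E = 1.7129e+06 / 0.0296
E = 5.7868e+07


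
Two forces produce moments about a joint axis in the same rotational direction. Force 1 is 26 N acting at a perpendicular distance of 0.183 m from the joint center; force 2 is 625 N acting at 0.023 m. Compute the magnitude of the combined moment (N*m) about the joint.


M = F1 * d1 + F2 * d2
M = 26 * 0.183 + 625 * 0.023
M = 4.7580 + 14.3750
M = 19.1330


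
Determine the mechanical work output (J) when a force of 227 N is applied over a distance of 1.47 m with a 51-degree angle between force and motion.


W = F * d * cos(theta)
theta = 51 deg = 0.8901 rad
cos(theta) = 0.6293
W = 227 * 1.47 * 0.6293
W = 209.9979


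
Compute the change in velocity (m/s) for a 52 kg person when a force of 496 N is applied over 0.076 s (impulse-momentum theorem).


J = F * dt = 496 * 0.076 = 37.6960 N*s
delta_v = J / m
delta_v = 37.6960 / 52
delta_v = 0.7249


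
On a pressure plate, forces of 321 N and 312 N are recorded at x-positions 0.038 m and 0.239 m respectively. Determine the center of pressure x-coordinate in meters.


COP_x = (F1*x1 + F2*x2) / (F1 + F2)
COP_x = (321*0.038 + 312*0.239) / (321 + 312)
Numerator = 86.7660
Denominator = 633
COP_x = 0.1371


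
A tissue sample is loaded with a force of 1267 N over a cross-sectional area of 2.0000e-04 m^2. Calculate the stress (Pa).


stress = F / A
stress = 1267 / 2.0000e-04
stress = 6.3350e+06


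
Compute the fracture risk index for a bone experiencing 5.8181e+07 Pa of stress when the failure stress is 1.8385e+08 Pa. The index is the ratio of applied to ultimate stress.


FRI = applied / ultimate
FRI = 5.8181e+07 / 1.8385e+08
FRI = 0.3165


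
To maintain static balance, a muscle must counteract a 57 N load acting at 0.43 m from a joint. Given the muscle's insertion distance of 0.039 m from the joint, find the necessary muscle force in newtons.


F_muscle = W * d_load / d_muscle
F_muscle = 57 * 0.43 / 0.039
Numerator = 24.5100
F_muscle = 628.4615


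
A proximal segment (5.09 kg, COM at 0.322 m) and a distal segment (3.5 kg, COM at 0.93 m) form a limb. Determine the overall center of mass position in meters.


COM = (m1*x1 + m2*x2) / (m1 + m2)
COM = (5.09*0.322 + 3.5*0.93) / (5.09 + 3.5)
Numerator = 4.8940
Denominator = 8.5900
COM = 0.5697


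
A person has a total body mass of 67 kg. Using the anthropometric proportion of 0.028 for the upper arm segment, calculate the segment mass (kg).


m_segment = body_mass * fraction
m_segment = 67 * 0.028
m_segment = 1.8760


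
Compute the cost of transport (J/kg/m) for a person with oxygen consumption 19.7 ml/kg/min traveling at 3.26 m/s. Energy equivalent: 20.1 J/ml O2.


Power per kg = VO2 * 20.1 / 60
Power per kg = 19.7 * 20.1 / 60 = 6.5995 W/kg
Cost = power_per_kg / speed
Cost = 6.5995 / 3.26
Cost = 2.0244


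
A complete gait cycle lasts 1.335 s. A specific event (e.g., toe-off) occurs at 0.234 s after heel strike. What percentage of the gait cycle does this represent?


pct = (event_time / cycle_time) * 100
pct = (0.234 / 1.335) * 100
ratio = 0.1753
pct = 17.5281


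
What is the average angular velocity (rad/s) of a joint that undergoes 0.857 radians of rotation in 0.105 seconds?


omega = delta_theta / delta_t
omega = 0.857 / 0.105
omega = 8.1619


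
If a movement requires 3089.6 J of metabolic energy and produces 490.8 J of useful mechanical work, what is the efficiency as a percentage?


eta = (W_mech / E_meta) * 100
eta = (490.8 / 3089.6) * 100
ratio = 0.1589
eta = 15.8856


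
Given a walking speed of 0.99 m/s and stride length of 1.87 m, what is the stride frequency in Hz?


f = v / stride_length
f = 0.99 / 1.87
f = 0.5294


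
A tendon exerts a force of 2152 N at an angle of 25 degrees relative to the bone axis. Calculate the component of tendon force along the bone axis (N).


F_eff = F_tendon * cos(theta)
theta = 25 deg = 0.4363 rad
cos(theta) = 0.9063
F_eff = 2152 * 0.9063
F_eff = 1950.3744


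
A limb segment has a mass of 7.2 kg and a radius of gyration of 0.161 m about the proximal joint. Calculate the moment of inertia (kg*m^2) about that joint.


I = m * k^2
I = 7.2 * 0.161^2
k^2 = 0.0259
I = 0.1866


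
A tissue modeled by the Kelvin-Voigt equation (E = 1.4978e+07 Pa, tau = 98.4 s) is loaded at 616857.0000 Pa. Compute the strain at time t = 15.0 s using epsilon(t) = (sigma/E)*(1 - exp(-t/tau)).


epsilon(t) = (sigma/E) * (1 - exp(-t/tau))
sigma/E = 616857.0000 / 1.4978e+07 = 0.0412
exp(-t/tau) = exp(-15.0 / 98.4) = 0.8586
epsilon = 0.0412 * (1 - 0.8586)
epsilon = 0.0058


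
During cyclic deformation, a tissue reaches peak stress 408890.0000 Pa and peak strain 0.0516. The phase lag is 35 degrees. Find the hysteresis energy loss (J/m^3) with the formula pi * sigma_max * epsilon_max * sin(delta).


E_loss = pi * sigma_max * epsilon_max * sin(delta)
delta = 35 deg = 0.6109 rad
sin(delta) = 0.5736
E_loss = pi * 408890.0000 * 0.0516 * 0.5736
E_loss = 38018.7090


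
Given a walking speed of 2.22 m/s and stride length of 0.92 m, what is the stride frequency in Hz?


f = v / stride_length
f = 2.22 / 0.92
f = 2.4130


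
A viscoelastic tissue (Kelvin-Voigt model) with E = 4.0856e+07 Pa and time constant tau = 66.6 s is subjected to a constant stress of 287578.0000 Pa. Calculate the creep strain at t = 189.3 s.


epsilon(t) = (sigma/E) * (1 - exp(-t/tau))
sigma/E = 287578.0000 / 4.0856e+07 = 0.0070
exp(-t/tau) = exp(-189.3 / 66.6) = 0.0583
epsilon = 0.0070 * (1 - 0.0583)
epsilon = 0.0066


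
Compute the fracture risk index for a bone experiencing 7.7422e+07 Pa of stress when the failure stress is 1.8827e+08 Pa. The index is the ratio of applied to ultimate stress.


FRI = applied / ultimate
FRI = 7.7422e+07 / 1.8827e+08
FRI = 0.4112


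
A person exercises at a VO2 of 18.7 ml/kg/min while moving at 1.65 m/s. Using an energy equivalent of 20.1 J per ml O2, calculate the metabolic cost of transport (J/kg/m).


Power per kg = VO2 * 20.1 / 60
Power per kg = 18.7 * 20.1 / 60 = 6.2645 W/kg
Cost = power_per_kg / speed
Cost = 6.2645 / 1.65
Cost = 3.7967


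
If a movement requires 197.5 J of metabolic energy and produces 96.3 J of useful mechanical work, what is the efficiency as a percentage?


eta = (W_mech / E_meta) * 100
eta = (96.3 / 197.5) * 100
ratio = 0.4876
eta = 48.7595


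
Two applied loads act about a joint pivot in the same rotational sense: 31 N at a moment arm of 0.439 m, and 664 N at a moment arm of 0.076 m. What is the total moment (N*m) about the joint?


M = F1 * d1 + F2 * d2
M = 31 * 0.439 + 664 * 0.076
M = 13.6090 + 50.4640
M = 64.0730


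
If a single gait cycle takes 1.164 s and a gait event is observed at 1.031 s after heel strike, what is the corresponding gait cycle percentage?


pct = (event_time / cycle_time) * 100
pct = (1.031 / 1.164) * 100
ratio = 0.8857
pct = 88.5739


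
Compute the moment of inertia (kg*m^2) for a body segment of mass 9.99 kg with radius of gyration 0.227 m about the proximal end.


I = m * k^2
I = 9.99 * 0.227^2
k^2 = 0.0515
I = 0.5148


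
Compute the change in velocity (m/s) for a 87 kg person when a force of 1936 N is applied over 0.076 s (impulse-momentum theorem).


J = F * dt = 1936 * 0.076 = 147.1360 N*s
delta_v = J / m
delta_v = 147.1360 / 87
delta_v = 1.6912


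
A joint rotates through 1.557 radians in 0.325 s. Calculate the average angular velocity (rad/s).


omega = delta_theta / delta_t
omega = 1.557 / 0.325
omega = 4.7908


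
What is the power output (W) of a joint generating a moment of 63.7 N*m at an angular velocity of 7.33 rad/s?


P = M * omega
P = 63.7 * 7.33
P = 466.9210


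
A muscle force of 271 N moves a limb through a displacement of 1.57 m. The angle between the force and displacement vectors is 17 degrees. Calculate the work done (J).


W = F * d * cos(theta)
theta = 17 deg = 0.2967 rad
cos(theta) = 0.9563
W = 271 * 1.57 * 0.9563
W = 406.8790


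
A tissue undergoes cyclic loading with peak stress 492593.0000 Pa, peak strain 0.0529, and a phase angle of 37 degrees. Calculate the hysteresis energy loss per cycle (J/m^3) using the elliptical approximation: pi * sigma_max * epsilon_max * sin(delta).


E_loss = pi * sigma_max * epsilon_max * sin(delta)
delta = 37 deg = 0.6458 rad
sin(delta) = 0.6018
E_loss = pi * 492593.0000 * 0.0529 * 0.6018
E_loss = 49267.0780


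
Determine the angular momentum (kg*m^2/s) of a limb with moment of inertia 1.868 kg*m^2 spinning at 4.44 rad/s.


L = I * omega
L = 1.868 * 4.44
L = 8.2939


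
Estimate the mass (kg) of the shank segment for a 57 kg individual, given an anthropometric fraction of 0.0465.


m_segment = body_mass * fraction
m_segment = 57 * 0.0465
m_segment = 2.6505


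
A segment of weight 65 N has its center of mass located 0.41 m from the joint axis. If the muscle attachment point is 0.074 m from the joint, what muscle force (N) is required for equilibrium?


F_muscle = W * d_load / d_muscle
F_muscle = 65 * 0.41 / 0.074
Numerator = 26.6500
F_muscle = 360.1351


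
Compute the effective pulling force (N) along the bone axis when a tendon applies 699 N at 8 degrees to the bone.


F_eff = F_tendon * cos(theta)
theta = 8 deg = 0.1396 rad
cos(theta) = 0.9903
F_eff = 699 * 0.9903
F_eff = 692.1974


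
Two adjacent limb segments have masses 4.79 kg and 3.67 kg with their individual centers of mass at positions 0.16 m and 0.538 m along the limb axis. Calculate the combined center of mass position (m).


COM = (m1*x1 + m2*x2) / (m1 + m2)
COM = (4.79*0.16 + 3.67*0.538) / (4.79 + 3.67)
Numerator = 2.7409
Denominator = 8.4600
COM = 0.3240


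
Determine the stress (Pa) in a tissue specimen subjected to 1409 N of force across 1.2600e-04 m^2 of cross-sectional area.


stress = F / A
stress = 1409 / 1.2600e-04
stress = 1.1183e+07


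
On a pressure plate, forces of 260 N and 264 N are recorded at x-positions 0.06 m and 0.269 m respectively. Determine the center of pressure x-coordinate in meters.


COP_x = (F1*x1 + F2*x2) / (F1 + F2)
COP_x = (260*0.06 + 264*0.269) / (260 + 264)
Numerator = 86.6160
Denominator = 524
COP_x = 0.1653


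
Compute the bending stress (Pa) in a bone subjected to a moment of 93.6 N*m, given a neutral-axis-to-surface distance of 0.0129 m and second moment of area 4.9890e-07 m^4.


sigma = M * c / I
sigma = 93.6 * 0.0129 / 4.9890e-07
M * c = 1.2074
sigma = 2.4202e+06


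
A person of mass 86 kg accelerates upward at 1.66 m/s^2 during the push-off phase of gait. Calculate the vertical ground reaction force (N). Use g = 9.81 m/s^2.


GRF = m * (g + a)
GRF = 86 * (9.81 + 1.66)
GRF = 86 * 11.4700
GRF = 986.4200


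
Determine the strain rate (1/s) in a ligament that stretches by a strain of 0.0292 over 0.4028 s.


strain_rate = delta_strain / delta_t
strain_rate = 0.0292 / 0.4028
strain_rate = 0.0725


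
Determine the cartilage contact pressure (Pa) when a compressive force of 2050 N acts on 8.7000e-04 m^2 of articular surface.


P = F / A
P = 2050 / 8.7000e-04
P = 2.3563e+06


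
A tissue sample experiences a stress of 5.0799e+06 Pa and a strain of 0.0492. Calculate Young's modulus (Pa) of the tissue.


E = stress / strain
E = 5.0799e+06 / 0.0492
E = 1.0325e+08


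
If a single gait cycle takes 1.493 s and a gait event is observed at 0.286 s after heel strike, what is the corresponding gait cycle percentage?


pct = (event_time / cycle_time) * 100
pct = (0.286 / 1.493) * 100
ratio = 0.1916
pct = 19.1561


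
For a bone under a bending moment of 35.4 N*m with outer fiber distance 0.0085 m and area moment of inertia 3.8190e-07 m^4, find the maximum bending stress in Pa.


sigma = M * c / I
sigma = 35.4 * 0.0085 / 3.8190e-07
M * c = 0.3009
sigma = 787902.5923


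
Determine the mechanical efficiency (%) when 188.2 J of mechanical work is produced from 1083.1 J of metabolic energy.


eta = (W_mech / E_meta) * 100
eta = (188.2 / 1083.1) * 100
ratio = 0.1738
eta = 17.3761


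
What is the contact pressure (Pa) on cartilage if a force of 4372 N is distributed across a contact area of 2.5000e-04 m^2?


P = F / A
P = 4372 / 2.5000e-04
P = 1.7488e+07


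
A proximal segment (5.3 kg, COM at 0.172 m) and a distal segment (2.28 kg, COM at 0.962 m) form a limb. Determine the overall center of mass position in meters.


COM = (m1*x1 + m2*x2) / (m1 + m2)
COM = (5.3*0.172 + 2.28*0.962) / (5.3 + 2.28)
Numerator = 3.1050
Denominator = 7.5800
COM = 0.4096


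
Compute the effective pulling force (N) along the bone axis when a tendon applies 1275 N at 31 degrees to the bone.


F_eff = F_tendon * cos(theta)
theta = 31 deg = 0.5411 rad
cos(theta) = 0.8572
F_eff = 1275 * 0.8572
F_eff = 1092.8883


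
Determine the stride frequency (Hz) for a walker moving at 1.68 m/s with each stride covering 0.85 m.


f = v / stride_length
f = 1.68 / 0.85
f = 1.9765


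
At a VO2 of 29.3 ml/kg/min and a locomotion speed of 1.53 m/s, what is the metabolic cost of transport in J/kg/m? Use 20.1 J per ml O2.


Power per kg = VO2 * 20.1 / 60
Power per kg = 29.3 * 20.1 / 60 = 9.8155 W/kg
Cost = power_per_kg / speed
Cost = 9.8155 / 1.53
Cost = 6.4154


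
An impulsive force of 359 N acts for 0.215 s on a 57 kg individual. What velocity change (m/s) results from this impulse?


J = F * dt = 359 * 0.215 = 77.1850 N*s
delta_v = J / m
delta_v = 77.1850 / 57
delta_v = 1.3541


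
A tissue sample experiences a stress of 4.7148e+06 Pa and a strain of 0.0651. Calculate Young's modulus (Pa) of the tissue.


E = stress / strain
E = 4.7148e+06 / 0.0651
E = 7.2424e+07


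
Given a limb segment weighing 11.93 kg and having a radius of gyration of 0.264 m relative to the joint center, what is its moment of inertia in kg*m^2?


I = m * k^2
I = 11.93 * 0.264^2
k^2 = 0.0697
I = 0.8315


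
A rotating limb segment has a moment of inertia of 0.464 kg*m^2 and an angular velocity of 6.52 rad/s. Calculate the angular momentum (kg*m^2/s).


L = I * omega
L = 0.464 * 6.52
L = 3.0253


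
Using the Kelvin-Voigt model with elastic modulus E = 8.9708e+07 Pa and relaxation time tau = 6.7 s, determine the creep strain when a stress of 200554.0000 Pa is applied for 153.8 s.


epsilon(t) = (sigma/E) * (1 - exp(-t/tau))
sigma/E = 200554.0000 / 8.9708e+07 = 0.0022
exp(-t/tau) = exp(-153.8 / 6.7) = 1.0732e-10
epsilon = 0.0022 * (1 - 1.0732e-10)
epsilon = 0.0022


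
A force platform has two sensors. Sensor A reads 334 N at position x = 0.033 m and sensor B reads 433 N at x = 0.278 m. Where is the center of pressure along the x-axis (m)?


COP_x = (F1*x1 + F2*x2) / (F1 + F2)
COP_x = (334*0.033 + 433*0.278) / (334 + 433)
Numerator = 131.3960
Denominator = 767
COP_x = 0.1713


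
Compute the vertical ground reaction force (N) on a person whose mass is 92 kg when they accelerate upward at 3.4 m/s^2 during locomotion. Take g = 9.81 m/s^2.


GRF = m * (g + a)
GRF = 92 * (9.81 + 3.4)
GRF = 92 * 13.2100
GRF = 1215.3200


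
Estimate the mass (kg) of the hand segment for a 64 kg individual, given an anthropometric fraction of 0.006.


m_segment = body_mass * fraction
m_segment = 64 * 0.006
m_segment = 0.3840


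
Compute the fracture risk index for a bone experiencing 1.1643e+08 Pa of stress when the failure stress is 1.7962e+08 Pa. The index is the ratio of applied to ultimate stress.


FRI = applied / ultimate
FRI = 1.1643e+08 / 1.7962e+08
FRI = 0.6482


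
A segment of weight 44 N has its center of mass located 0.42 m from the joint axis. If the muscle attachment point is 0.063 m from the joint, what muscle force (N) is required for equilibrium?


F_muscle = W * d_load / d_muscle
F_muscle = 44 * 0.42 / 0.063
Numerator = 18.4800
F_muscle = 293.3333


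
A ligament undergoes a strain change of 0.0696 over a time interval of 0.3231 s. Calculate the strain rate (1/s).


strain_rate = delta_strain / delta_t
strain_rate = 0.0696 / 0.3231
strain_rate = 0.2154


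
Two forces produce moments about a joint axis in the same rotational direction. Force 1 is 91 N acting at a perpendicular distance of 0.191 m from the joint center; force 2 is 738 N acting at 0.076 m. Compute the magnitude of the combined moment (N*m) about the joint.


M = F1 * d1 + F2 * d2
M = 91 * 0.191 + 738 * 0.076
M = 17.3810 + 56.0880
M = 73.4690


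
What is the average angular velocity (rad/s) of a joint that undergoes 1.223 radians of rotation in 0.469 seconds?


omega = delta_theta / delta_t
omega = 1.223 / 0.469
omega = 2.6077


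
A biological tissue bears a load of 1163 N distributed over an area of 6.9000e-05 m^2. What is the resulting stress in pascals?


stress = F / A
stress = 1163 / 6.9000e-05
stress = 1.6855e+07


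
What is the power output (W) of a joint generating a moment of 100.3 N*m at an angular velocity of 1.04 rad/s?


P = M * omega
P = 100.3 * 1.04
P = 104.3120


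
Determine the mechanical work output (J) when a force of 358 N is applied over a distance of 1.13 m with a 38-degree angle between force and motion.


W = F * d * cos(theta)
theta = 38 deg = 0.6632 rad
cos(theta) = 0.7880
W = 358 * 1.13 * 0.7880
W = 318.7819


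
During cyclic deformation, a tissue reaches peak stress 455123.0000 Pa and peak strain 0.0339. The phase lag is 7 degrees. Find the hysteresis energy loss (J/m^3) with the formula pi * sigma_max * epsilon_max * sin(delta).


E_loss = pi * sigma_max * epsilon_max * sin(delta)
delta = 7 deg = 0.1222 rad
sin(delta) = 0.1219
E_loss = pi * 455123.0000 * 0.0339 * 0.1219
E_loss = 5907.0796


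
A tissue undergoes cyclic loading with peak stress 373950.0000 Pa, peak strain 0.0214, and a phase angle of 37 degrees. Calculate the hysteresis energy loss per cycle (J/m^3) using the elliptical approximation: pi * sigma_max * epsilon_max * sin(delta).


E_loss = pi * sigma_max * epsilon_max * sin(delta)
delta = 37 deg = 0.6458 rad
sin(delta) = 0.6018
E_loss = pi * 373950.0000 * 0.0214 * 0.6018
E_loss = 15130.0446


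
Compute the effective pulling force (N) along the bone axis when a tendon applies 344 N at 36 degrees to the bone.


F_eff = F_tendon * cos(theta)
theta = 36 deg = 0.6283 rad
cos(theta) = 0.8090
F_eff = 344 * 0.8090
F_eff = 278.3018


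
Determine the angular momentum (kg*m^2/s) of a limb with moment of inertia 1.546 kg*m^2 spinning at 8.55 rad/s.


L = I * omega
L = 1.546 * 8.55
L = 13.2183


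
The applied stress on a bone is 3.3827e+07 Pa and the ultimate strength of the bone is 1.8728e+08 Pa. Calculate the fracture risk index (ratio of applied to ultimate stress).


FRI = applied / ultimate
FRI = 3.3827e+07 / 1.8728e+08
FRI = 0.1806


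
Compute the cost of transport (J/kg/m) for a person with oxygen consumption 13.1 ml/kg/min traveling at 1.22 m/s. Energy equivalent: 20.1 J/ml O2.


Power per kg = VO2 * 20.1 / 60
Power per kg = 13.1 * 20.1 / 60 = 4.3885 W/kg
Cost = power_per_kg / speed
Cost = 4.3885 / 1.22
Cost = 3.5971


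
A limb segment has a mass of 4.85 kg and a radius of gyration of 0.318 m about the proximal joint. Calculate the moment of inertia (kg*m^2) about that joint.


I = m * k^2
I = 4.85 * 0.318^2
k^2 = 0.1011
I = 0.4905


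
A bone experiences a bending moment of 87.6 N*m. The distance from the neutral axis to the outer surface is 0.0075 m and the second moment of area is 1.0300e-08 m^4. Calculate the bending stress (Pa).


sigma = M * c / I
sigma = 87.6 * 0.0075 / 1.0300e-08
M * c = 0.6570
sigma = 6.3786e+07


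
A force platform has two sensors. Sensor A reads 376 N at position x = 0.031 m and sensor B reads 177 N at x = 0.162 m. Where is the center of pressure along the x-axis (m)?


COP_x = (F1*x1 + F2*x2) / (F1 + F2)
COP_x = (376*0.031 + 177*0.162) / (376 + 177)
Numerator = 40.3300
Denominator = 553
COP_x = 0.0729


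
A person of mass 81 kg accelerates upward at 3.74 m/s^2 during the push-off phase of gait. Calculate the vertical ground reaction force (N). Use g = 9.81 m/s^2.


GRF = m * (g + a)
GRF = 81 * (9.81 + 3.74)
GRF = 81 * 13.5500
GRF = 1097.5500


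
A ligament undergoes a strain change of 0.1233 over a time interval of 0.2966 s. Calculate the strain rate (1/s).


strain_rate = delta_strain / delta_t
strain_rate = 0.1233 / 0.2966
strain_rate = 0.4157


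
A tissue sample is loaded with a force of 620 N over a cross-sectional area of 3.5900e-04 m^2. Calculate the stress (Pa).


stress = F / A
stress = 620 / 3.5900e-04
stress = 1.7270e+06


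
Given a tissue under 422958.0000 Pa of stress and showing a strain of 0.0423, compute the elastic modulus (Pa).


E = stress / strain
E = 422958.0000 / 0.0423
E = 9.9990e+06


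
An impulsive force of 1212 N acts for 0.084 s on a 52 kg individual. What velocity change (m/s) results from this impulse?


J = F * dt = 1212 * 0.084 = 101.8080 N*s
delta_v = J / m
delta_v = 101.8080 / 52
delta_v = 1.9578


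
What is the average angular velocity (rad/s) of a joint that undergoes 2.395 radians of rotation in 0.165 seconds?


omega = delta_theta / delta_t
omega = 2.395 / 0.165
omega = 14.5152


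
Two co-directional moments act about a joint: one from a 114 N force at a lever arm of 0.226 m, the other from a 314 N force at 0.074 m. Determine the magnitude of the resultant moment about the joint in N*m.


M = F1 * d1 + F2 * d2
M = 114 * 0.226 + 314 * 0.074
M = 25.7640 + 23.2360
M = 49.0000


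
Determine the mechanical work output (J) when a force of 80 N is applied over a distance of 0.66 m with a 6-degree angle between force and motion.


W = F * d * cos(theta)
theta = 6 deg = 0.1047 rad
cos(theta) = 0.9945
W = 80 * 0.66 * 0.9945
W = 52.5108


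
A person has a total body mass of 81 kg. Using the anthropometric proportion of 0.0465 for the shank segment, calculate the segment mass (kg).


m_segment = body_mass * fraction
m_segment = 81 * 0.0465
m_segment = 3.7665


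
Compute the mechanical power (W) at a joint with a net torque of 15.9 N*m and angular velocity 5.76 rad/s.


P = M * omega
P = 15.9 * 5.76
P = 91.5840


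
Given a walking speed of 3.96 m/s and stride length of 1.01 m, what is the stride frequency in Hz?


f = v / stride_length
f = 3.96 / 1.01
f = 3.9208


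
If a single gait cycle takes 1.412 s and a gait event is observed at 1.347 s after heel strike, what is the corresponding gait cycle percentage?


pct = (event_time / cycle_time) * 100
pct = (1.347 / 1.412) * 100
ratio = 0.9540
pct = 95.3966


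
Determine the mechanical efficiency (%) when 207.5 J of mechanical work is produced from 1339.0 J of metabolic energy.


eta = (W_mech / E_meta) * 100
eta = (207.5 / 1339.0) * 100
ratio = 0.1550
eta = 15.4966


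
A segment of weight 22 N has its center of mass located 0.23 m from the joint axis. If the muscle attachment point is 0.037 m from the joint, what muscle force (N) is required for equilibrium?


F_muscle = W * d_load / d_muscle
F_muscle = 22 * 0.23 / 0.037
Numerator = 5.0600
F_muscle = 136.7568


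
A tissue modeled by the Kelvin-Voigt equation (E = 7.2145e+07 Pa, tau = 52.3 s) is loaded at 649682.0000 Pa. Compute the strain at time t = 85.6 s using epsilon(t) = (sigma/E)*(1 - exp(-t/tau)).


epsilon(t) = (sigma/E) * (1 - exp(-t/tau))
sigma/E = 649682.0000 / 7.2145e+07 = 0.0090
exp(-t/tau) = exp(-85.6 / 52.3) = 0.1946
epsilon = 0.0090 * (1 - 0.1946)
epsilon = 0.0073


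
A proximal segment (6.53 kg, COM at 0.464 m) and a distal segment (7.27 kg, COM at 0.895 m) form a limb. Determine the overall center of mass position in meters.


COM = (m1*x1 + m2*x2) / (m1 + m2)
COM = (6.53*0.464 + 7.27*0.895) / (6.53 + 7.27)
Numerator = 9.5366
Denominator = 13.8000
COM = 0.6911


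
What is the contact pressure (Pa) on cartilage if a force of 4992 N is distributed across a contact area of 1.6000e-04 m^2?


P = F / A
P = 4992 / 1.6000e-04
P = 3.1200e+07


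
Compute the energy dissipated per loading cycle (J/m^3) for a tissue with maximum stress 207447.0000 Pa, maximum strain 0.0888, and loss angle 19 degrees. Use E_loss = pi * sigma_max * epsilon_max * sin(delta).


E_loss = pi * sigma_max * epsilon_max * sin(delta)
delta = 19 deg = 0.3316 rad
sin(delta) = 0.3256
E_loss = pi * 207447.0000 * 0.0888 * 0.3256
E_loss = 18841.3456


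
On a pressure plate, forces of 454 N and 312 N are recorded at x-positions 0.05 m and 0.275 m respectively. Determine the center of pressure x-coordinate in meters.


COP_x = (F1*x1 + F2*x2) / (F1 + F2)
COP_x = (454*0.05 + 312*0.275) / (454 + 312)
Numerator = 108.5000
Denominator = 766
COP_x = 0.1416


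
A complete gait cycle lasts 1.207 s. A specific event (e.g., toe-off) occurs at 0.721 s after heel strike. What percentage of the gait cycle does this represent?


pct = (event_time / cycle_time) * 100
pct = (0.721 / 1.207) * 100
ratio = 0.5973
pct = 59.7349


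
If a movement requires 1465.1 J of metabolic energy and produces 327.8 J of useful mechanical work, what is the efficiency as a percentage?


eta = (W_mech / E_meta) * 100
eta = (327.8 / 1465.1) * 100
ratio = 0.2237
eta = 22.3739


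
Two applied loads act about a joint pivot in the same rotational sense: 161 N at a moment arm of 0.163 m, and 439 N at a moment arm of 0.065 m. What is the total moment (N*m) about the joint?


M = F1 * d1 + F2 * d2
M = 161 * 0.163 + 439 * 0.065
M = 26.2430 + 28.5350
M = 54.7780


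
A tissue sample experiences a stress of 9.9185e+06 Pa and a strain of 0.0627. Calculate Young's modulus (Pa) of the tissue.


E = stress / strain
E = 9.9185e+06 / 0.0627
E = 1.5819e+08


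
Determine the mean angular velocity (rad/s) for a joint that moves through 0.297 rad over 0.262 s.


omega = delta_theta / delta_t
omega = 0.297 / 0.262
omega = 1.1336


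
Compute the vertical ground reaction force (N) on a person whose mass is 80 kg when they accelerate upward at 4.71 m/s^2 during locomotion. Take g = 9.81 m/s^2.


GRF = m * (g + a)
GRF = 80 * (9.81 + 4.71)
GRF = 80 * 14.5200
GRF = 1161.6000


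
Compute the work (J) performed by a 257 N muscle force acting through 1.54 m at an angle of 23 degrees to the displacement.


W = F * d * cos(theta)
theta = 23 deg = 0.4014 rad
cos(theta) = 0.9205
W = 257 * 1.54 * 0.9205
W = 364.3174


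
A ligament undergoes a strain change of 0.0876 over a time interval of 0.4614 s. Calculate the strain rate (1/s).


strain_rate = delta_strain / delta_t
strain_rate = 0.0876 / 0.4614
strain_rate = 0.1899


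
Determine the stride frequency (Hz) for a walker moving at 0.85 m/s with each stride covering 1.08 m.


f = v / stride_length
f = 0.85 / 1.08
f = 0.7870


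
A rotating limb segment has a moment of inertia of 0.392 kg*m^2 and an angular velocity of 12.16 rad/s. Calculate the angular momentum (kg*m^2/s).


L = I * omega
L = 0.392 * 12.16
L = 4.7667


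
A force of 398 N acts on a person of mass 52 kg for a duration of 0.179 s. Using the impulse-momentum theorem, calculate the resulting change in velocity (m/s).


J = F * dt = 398 * 0.179 = 71.2420 N*s
delta_v = J / m
delta_v = 71.2420 / 52
delta_v = 1.3700


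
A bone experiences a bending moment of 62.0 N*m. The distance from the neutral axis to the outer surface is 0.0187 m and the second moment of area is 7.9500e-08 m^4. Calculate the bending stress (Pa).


sigma = M * c / I
sigma = 62.0 * 0.0187 / 7.9500e-08
M * c = 1.1594
sigma = 1.4584e+07


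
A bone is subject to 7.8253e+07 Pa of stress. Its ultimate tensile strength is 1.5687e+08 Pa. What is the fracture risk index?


FRI = applied / ultimate
FRI = 7.8253e+07 / 1.5687e+08
FRI = 0.4988


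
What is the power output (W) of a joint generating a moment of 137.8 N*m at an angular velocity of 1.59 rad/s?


P = M * omega
P = 137.8 * 1.59
P = 219.1020


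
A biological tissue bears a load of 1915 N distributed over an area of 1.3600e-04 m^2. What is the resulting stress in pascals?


stress = F / A
stress = 1915 / 1.3600e-04
stress = 1.4081e+07


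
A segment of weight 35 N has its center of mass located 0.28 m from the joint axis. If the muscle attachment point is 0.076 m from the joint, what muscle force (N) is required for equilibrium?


F_muscle = W * d_load / d_muscle
F_muscle = 35 * 0.28 / 0.076
Numerator = 9.8000
F_muscle = 128.9474


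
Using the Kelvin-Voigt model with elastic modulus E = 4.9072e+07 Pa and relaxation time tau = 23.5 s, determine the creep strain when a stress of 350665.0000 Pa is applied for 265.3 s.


epsilon(t) = (sigma/E) * (1 - exp(-t/tau))
sigma/E = 350665.0000 / 4.9072e+07 = 0.0071
exp(-t/tau) = exp(-265.3 / 23.5) = 1.2505e-05
epsilon = 0.0071 * (1 - 1.2505e-05)
epsilon = 0.0071


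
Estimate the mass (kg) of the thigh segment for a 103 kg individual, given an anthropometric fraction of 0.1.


m_segment = body_mass * fraction
m_segment = 103 * 0.1
m_segment = 10.3000


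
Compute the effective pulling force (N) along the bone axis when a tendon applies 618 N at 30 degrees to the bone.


F_eff = F_tendon * cos(theta)
theta = 30 deg = 0.5236 rad
cos(theta) = 0.8660
F_eff = 618 * 0.8660
F_eff = 535.2037


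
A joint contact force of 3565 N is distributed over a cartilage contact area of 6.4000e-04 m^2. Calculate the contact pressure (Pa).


P = F / A
P = 3565 / 6.4000e-04
P = 5.5703e+06


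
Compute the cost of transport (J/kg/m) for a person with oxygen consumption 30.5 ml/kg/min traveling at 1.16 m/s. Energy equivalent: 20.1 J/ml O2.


Power per kg = VO2 * 20.1 / 60
Power per kg = 30.5 * 20.1 / 60 = 10.2175 W/kg
Cost = power_per_kg / speed
Cost = 10.2175 / 1.16
Cost = 8.8082


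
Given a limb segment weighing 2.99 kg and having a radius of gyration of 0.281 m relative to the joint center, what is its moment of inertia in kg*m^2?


I = m * k^2
I = 2.99 * 0.281^2
k^2 = 0.0790
I = 0.2361


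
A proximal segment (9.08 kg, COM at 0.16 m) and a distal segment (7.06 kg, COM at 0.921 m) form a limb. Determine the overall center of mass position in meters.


COM = (m1*x1 + m2*x2) / (m1 + m2)
COM = (9.08*0.16 + 7.06*0.921) / (9.08 + 7.06)
Numerator = 7.9551
Denominator = 16.1400
COM = 0.4929


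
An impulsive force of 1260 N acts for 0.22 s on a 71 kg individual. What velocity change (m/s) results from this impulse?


J = F * dt = 1260 * 0.22 = 277.2000 N*s
delta_v = J / m
delta_v = 277.2000 / 71
delta_v = 3.9042


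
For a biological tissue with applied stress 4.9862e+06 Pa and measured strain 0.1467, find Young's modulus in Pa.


E = stress / strain
E = 4.9862e+06 / 0.1467
E = 3.3989e+07


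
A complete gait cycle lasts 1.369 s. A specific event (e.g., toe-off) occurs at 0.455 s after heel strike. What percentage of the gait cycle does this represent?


pct = (event_time / cycle_time) * 100
pct = (0.455 / 1.369) * 100
ratio = 0.3324
pct = 33.2359


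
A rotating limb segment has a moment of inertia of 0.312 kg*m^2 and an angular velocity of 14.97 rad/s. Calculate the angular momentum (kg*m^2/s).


L = I * omega
L = 0.312 * 14.97
L = 4.6706


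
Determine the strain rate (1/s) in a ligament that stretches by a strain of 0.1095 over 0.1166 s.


strain_rate = delta_strain / delta_t
strain_rate = 0.1095 / 0.1166
strain_rate = 0.9391


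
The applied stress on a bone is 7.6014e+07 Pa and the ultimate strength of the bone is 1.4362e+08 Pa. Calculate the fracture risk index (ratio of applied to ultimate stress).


FRI = applied / ultimate
FRI = 7.6014e+07 / 1.4362e+08
FRI = 0.5293


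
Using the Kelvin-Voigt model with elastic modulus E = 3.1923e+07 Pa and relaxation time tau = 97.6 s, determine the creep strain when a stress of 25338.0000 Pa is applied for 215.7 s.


epsilon(t) = (sigma/E) * (1 - exp(-t/tau))
sigma/E = 25338.0000 / 3.1923e+07 = 7.9372e-04
exp(-t/tau) = exp(-215.7 / 97.6) = 0.1097
epsilon = 7.9372e-04 * (1 - 0.1097)
epsilon = 7.0665e-04


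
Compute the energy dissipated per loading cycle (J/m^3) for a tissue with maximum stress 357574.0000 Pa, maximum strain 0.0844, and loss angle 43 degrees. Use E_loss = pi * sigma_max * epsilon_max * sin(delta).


E_loss = pi * sigma_max * epsilon_max * sin(delta)
delta = 43 deg = 0.7505 rad
sin(delta) = 0.6820
E_loss = pi * 357574.0000 * 0.0844 * 0.6820
E_loss = 64660.8758


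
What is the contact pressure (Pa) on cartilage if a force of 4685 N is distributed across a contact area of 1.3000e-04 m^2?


P = F / A
P = 4685 / 1.3000e-04
P = 3.6038e+07


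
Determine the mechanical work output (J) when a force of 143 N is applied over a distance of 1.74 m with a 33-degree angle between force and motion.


W = F * d * cos(theta)
theta = 33 deg = 0.5760 rad
cos(theta) = 0.8387
W = 143 * 1.74 * 0.8387
W = 208.6780


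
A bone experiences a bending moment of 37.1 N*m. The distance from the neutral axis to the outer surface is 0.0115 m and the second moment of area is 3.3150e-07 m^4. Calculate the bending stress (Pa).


sigma = M * c / I
sigma = 37.1 * 0.0115 / 3.3150e-07
M * c = 0.4267
sigma = 1.2870e+06


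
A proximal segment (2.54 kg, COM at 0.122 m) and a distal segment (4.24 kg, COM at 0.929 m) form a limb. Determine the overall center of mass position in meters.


COM = (m1*x1 + m2*x2) / (m1 + m2)
COM = (2.54*0.122 + 4.24*0.929) / (2.54 + 4.24)
Numerator = 4.2488
Denominator = 6.7800
COM = 0.6267


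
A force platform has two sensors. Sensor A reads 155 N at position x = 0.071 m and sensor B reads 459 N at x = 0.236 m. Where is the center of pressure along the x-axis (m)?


COP_x = (F1*x1 + F2*x2) / (F1 + F2)
COP_x = (155*0.071 + 459*0.236) / (155 + 459)
Numerator = 119.3290
Denominator = 614
COP_x = 0.1943


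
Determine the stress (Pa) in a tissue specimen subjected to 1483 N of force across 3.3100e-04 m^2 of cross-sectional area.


stress = F / A
stress = 1483 / 3.3100e-04
stress = 4.4804e+06


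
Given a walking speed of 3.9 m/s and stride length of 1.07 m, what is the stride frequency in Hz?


f = v / stride_length
f = 3.9 / 1.07
f = 3.6449


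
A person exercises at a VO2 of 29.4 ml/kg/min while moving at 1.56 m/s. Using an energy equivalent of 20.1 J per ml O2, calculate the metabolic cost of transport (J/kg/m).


Power per kg = VO2 * 20.1 / 60
Power per kg = 29.4 * 20.1 / 60 = 9.8490 W/kg
Cost = power_per_kg / speed
Cost = 9.8490 / 1.56
Cost = 6.3135
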